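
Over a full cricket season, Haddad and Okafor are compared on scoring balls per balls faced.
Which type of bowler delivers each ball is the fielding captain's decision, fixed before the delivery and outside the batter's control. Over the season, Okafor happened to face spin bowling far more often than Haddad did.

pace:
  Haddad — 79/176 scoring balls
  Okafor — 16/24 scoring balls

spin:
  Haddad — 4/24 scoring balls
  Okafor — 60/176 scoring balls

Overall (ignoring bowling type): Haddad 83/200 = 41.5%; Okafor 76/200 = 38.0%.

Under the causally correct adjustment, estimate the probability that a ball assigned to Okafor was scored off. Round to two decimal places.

Within every bowling type level Okafor has the higher rate, yet pooled Haddad does — Simpson's reversal.
Bowling type satisfies the back-door criterion: it is not a descendant of the player, and it blocks the spurious path from player to outcome. Adjusting for it (i.e., using the within-bowling type rates) gives the causal effect.
Standardising Okafor to the population bowling type mix: 0.500·16/24 + 0.500·60/176 = 0.504.

0.50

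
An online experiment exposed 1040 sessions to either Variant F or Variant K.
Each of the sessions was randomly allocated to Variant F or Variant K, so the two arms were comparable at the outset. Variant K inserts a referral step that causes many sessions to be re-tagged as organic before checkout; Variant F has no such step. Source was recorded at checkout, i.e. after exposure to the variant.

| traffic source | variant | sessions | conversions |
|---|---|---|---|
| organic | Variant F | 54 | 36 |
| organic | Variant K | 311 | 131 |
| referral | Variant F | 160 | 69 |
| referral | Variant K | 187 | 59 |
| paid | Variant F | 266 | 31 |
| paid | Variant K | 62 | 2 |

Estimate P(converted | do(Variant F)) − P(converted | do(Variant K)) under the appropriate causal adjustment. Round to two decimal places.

-0.06

Traffic source is downstream of the variant. One should not condition on a consequence of treatment, so the overall rates are the right comparison.
The causal difference is the pooled difference: 0.283 − 0.343 = -0.060.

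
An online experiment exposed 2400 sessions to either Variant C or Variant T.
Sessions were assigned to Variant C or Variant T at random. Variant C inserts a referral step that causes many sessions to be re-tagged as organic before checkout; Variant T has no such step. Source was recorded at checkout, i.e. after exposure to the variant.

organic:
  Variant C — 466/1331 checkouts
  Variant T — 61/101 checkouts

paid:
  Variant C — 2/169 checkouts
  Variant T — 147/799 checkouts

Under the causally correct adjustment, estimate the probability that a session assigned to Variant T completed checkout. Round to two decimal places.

0.23

The traffic source-specific comparison favours Variant T throughout, but the pooled figures favour Variant C. The question is whether to condition on traffic source.
Stratifying would compare variants among sessions the variants themselves sorted into traffic source groups — a form of selection on an intermediate. The unconditioned pooled rates give the total causal effect.
So P(outcome | do(Variant T)) is just the pooled rate for Variant T: 208/900 = 0.231.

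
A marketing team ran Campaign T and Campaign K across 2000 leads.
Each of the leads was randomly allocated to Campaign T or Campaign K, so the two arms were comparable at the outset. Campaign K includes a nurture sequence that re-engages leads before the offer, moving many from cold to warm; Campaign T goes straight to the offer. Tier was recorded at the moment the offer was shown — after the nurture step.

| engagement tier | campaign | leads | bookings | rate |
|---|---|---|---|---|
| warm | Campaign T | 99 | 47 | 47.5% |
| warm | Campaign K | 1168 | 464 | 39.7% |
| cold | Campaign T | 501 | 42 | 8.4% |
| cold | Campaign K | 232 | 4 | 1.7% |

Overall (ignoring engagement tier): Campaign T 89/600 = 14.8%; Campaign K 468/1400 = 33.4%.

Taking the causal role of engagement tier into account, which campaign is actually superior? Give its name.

The stratified and pooled comparisons disagree (Campaign T wins within each engagement tier; Campaign K wins overall), so the answer turns on the causal role of engagement tier.
Engagement tier is downstream of the campaign. One should not condition on a consequence of treatment, so the overall rates are the right comparison.
Pooled: Campaign T 14.8% vs Campaign K 33.4%; Campaign K is higher overall.

Campaign K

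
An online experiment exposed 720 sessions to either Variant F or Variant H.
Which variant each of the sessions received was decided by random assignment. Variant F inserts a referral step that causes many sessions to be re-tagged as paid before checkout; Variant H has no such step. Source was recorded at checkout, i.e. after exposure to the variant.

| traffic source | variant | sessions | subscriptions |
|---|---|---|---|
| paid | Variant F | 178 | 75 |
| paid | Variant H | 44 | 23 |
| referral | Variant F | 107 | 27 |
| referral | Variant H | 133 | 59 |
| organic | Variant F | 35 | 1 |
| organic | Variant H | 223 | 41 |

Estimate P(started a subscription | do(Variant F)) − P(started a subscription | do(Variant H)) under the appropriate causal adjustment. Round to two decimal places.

Traffic source is downstream of the variant. One should not condition on a consequence of treatment, so the overall rates are the right comparison.
The causal difference is the pooled difference: 0.322 − 0.307 = +0.014.

+0.01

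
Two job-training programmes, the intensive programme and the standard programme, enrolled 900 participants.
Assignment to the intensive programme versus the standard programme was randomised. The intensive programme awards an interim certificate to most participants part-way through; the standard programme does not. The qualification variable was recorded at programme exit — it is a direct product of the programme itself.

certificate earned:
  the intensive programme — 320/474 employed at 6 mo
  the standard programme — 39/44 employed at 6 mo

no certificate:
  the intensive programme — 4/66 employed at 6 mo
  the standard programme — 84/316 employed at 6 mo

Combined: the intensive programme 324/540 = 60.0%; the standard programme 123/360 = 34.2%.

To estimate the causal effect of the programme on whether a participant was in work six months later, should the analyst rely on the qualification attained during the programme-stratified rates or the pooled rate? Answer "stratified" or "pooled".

pooled

Qualification attained during the programme lies on the pathway programme → qualification attained during the programme → outcome, so adjusting for it blocks the indirect effect. For the total causal effect of programme, use the unadjusted pooled rates.
Pooled: the intensive programme 60.0% vs the standard programme 34.2%; the intensive programme is higher overall.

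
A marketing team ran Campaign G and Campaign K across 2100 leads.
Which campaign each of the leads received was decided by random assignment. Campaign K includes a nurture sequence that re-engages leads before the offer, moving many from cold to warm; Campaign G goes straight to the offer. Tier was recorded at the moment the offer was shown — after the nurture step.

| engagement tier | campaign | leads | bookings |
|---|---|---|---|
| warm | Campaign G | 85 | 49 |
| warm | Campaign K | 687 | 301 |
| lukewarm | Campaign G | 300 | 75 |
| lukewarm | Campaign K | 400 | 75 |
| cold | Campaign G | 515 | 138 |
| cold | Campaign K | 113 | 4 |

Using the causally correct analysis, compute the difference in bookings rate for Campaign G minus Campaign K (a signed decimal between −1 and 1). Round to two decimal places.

Engagement tier is downstream of the campaign. One should not condition on a consequence of treatment, so the overall rates are the right comparison.
The causal difference is the pooled difference: 0.291 − 0.317 = -0.026.

-0.03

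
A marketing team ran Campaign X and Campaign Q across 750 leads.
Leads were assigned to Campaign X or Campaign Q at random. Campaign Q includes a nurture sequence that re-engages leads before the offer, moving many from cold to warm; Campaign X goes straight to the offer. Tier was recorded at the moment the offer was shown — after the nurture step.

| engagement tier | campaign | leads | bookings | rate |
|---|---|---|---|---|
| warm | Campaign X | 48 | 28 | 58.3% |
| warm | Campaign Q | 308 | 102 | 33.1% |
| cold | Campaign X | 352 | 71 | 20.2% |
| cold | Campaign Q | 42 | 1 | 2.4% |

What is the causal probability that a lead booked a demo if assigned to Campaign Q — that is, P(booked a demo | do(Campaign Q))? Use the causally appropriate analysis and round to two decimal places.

0.29

Within every engagement tier level Campaign X has the higher rate, yet pooled Campaign Q does — Simpson's reversal.
Because the campaign influences engagement tier, engagement tier is a post-treatment mediator, not a confounder. Stratifying on it would bias the estimate; the causal effect is the crude pooled difference.
So P(outcome | do(Campaign Q)) is just the pooled rate for Campaign Q: 103/350 = 0.294.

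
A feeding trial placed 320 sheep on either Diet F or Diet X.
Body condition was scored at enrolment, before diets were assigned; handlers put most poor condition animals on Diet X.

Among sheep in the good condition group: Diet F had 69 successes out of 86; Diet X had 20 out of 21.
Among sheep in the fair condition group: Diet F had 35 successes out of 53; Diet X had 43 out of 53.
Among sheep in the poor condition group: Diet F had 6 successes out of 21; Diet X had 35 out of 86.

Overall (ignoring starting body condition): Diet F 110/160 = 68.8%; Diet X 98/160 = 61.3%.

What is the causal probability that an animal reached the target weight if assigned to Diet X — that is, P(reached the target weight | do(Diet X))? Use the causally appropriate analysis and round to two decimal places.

0.72

Diet X is higher inside every starting body condition stratum but Diet F is higher in aggregate. Whether to stratify depends on how starting body condition relates to the diet.
The imbalance in starting body condition arose from how sheep were allocated, not from anything the diet did; and starting body condition independently affects the outcome. The pooled gap is confounded — condition on starting body condition.
Standardising Diet X to the population starting body condition mix: 0.334·20/21 + 0.331·43/53 + 0.334·35/86 = 0.723.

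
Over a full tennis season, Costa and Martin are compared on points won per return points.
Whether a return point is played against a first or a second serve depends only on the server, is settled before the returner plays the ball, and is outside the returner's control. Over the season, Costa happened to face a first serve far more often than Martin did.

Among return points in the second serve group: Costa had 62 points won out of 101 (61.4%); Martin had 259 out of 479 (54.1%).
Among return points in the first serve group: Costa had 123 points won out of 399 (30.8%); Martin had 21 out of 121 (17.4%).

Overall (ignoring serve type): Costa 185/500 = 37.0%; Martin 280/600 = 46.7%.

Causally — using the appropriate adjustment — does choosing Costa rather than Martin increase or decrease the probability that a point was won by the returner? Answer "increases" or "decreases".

The imbalance in serve type arose from how return points were allocated, not from anything the player did; and serve type independently affects the outcome. The pooled gap is confounded — condition on serve type.
Within each level — second serve: 61.4% vs 54.1%; first serve: 30.8% vs 17.4% — Costa is higher every time.

increases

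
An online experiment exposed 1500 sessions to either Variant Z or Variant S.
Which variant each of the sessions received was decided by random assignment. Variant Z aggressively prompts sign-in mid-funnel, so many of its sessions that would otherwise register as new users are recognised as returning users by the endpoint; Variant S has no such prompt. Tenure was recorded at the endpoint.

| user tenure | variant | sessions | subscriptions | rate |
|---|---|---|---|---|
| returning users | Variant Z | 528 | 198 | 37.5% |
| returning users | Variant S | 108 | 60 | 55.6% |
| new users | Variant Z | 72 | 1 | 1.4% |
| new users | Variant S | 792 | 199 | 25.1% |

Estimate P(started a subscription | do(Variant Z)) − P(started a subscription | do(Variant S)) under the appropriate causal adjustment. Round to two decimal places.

The stratified and pooled comparisons disagree (Variant S wins within each user tenure; Variant Z wins overall), so the answer turns on the causal role of user tenure.
User tenure here is a post-treatment variable shaped by the variant; conditioning on it would introduce bias rather than remove it. The overall comparison is the causal one.
The causal difference is the pooled difference: 0.332 − 0.288 = +0.044.

+0.04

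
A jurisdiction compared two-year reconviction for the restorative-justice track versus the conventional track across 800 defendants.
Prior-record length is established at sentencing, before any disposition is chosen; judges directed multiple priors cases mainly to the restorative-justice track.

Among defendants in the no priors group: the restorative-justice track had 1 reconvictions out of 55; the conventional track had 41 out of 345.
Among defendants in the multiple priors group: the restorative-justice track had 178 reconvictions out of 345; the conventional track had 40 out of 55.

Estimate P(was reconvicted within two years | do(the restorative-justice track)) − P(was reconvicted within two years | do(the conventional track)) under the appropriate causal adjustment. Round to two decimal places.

-0.16

Within every prior-record length level the restorative-justice track has the lower rate, yet pooled the conventional track does — Simpson's reversal.
Since prior-record length is a pre-existing factor (not a product of the disposition) and it affects the outcome on its own, it is a confounder. The stratified rates, not the pooled rate, identify the causal effect.
Adjusting over the population distribution of prior-record length: 0.500·(0.018−0.119) + 0.500·(0.516−0.727) = -0.156.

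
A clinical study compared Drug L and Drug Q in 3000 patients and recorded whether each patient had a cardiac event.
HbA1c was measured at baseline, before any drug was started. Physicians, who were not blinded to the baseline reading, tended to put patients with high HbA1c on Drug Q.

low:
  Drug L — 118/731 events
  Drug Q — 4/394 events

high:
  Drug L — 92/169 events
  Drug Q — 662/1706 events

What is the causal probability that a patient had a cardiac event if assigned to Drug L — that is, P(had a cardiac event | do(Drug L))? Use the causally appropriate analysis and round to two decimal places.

HbA1c differs across drugs for reasons unrelated to any effect of the drug itself, and it separately predicts the outcome — a classic confounder. We must compare within HbA1c levels.
Standardising Drug L to the population HbA1c mix: 0.375·118/731 + 0.625·92/169 = 0.401.

0.40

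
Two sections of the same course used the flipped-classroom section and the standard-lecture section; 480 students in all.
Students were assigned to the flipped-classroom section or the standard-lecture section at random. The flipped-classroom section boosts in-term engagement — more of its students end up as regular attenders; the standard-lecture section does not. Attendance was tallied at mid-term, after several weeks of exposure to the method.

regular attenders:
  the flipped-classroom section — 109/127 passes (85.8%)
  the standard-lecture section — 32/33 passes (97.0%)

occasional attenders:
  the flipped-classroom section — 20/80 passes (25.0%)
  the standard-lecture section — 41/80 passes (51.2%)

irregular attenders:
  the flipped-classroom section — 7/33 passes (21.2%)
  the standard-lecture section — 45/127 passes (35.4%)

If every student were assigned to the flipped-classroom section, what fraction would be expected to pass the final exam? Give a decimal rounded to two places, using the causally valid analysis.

Within every mid-term attendance level the standard-lecture section has the higher rate, yet pooled the flipped-classroom section does — Simpson's reversal.
Stratifying would compare teaching methods among students the teaching methods themselves sorted into mid-term attendance groups — a form of selection on an intermediate. The unconditioned pooled rates give the total causal effect.
So P(outcome | do(the flipped-classroom section)) is just the pooled rate for the flipped-classroom section: 136/240 = 0.567.

0.57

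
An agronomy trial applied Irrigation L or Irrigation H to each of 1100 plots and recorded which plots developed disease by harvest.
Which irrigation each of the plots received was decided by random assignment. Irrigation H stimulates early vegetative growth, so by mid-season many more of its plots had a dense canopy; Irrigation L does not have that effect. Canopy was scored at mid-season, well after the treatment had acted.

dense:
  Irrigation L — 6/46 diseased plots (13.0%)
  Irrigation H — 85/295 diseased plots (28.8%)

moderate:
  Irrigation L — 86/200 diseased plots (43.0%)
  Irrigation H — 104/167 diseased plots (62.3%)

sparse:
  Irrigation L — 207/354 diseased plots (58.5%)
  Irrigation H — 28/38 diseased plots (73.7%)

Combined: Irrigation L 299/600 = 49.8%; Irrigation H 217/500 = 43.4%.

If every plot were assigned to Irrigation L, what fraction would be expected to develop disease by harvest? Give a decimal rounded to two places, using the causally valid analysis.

0.50

The mid-season canopy-specific comparison favours Irrigation L throughout, but the pooled figures favour Irrigation H. The question is whether to condition on mid-season canopy.
Mid-season canopy is downstream of the irrigation. One should not condition on a consequence of treatment, so the overall rates are the right comparison.
So P(outcome | do(Irrigation L)) is just the pooled rate for Irrigation L: 299/600 = 0.498.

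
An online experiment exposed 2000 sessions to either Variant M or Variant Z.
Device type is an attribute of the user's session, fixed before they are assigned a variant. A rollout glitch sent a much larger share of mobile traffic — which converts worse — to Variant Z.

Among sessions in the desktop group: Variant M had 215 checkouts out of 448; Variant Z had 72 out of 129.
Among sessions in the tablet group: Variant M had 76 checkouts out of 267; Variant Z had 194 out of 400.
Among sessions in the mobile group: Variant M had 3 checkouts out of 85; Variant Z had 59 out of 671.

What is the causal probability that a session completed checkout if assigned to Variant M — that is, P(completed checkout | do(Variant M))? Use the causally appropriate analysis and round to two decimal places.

Device type satisfies the back-door criterion: it is not a descendant of the variant, and it blocks the spurious path from variant to outcome. Adjusting for it (i.e., using the within-device type rates) gives the causal effect.
Standardising Variant M to the population device type mix: 0.288·215/448 + 0.334·76/267 + 0.378·3/85 = 0.247.

0.25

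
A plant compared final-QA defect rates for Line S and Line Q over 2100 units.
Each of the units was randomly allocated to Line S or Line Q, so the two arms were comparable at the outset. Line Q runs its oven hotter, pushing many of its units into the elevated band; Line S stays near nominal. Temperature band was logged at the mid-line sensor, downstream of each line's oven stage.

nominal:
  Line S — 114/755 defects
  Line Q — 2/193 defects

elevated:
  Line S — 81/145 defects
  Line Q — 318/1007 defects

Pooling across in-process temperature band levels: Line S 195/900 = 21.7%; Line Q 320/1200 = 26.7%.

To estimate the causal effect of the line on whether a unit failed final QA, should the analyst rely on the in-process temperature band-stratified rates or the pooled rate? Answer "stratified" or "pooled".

pooled

Line Q is lower inside every in-process temperature band stratum but Line S is lower in aggregate. Whether to stratify depends on how in-process temperature band relates to the line.
The distribution of in-process temperature band is itself part of what the line does — it is an intermediate outcome. Holding it fixed would remove that part of the effect; the total effect is the pooled difference.
Pooled: Line S 21.7% vs Line Q 26.7%; Line S is lower overall.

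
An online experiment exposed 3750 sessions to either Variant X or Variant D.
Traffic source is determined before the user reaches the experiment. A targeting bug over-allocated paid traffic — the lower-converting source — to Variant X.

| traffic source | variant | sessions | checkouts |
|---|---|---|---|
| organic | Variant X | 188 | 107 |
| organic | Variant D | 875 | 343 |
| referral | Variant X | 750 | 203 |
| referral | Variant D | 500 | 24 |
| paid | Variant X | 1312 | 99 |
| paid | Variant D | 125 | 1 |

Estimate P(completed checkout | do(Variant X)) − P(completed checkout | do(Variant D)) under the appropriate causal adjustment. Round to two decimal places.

The traffic source-specific comparison favours Variant X throughout, but the pooled figures favour Variant D. The question is whether to condition on traffic source.
Traffic source is set before the variant has any effect — it is not caused by the variant — and it independently drives the outcome. That makes it a confounder, so the causal comparison is within traffic source levels.
Adjusting over the population distribution of traffic source: 0.283·(0.569−0.392) + 0.333·(0.271−0.048) + 0.383·(0.075−0.008) = +0.150.

+0.15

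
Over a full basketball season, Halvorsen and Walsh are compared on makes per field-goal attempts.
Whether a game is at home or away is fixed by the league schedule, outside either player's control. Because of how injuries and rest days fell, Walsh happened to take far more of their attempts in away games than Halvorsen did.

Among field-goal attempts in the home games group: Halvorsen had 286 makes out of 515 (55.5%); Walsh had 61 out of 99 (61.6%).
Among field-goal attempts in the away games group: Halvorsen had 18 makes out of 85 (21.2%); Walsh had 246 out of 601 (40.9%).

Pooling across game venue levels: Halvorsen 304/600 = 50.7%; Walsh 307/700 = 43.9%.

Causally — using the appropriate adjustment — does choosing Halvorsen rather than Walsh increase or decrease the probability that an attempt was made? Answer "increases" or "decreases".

Game venue differs across players for reasons unrelated to any effect of the player itself, and it separately predicts the outcome — a classic confounder. We must compare within game venue levels.
Within each level — home games: 55.5% vs 61.6%; away games: 21.2% vs 40.9% — Walsh is higher every time.

decreases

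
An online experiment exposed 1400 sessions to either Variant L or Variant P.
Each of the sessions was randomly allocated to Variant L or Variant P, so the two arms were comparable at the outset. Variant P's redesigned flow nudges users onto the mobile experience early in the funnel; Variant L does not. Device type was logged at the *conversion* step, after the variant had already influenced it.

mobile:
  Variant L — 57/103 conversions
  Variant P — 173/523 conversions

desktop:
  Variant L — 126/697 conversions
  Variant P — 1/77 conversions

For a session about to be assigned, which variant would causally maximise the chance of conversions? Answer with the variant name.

Variant P

Stratifying would compare variants among sessions the variants themselves sorted into device type groups — a form of selection on an intermediate. The unconditioned pooled rates give the total causal effect.
Pooled: Variant L 22.9% vs Variant P 29.0%; Variant P is higher overall.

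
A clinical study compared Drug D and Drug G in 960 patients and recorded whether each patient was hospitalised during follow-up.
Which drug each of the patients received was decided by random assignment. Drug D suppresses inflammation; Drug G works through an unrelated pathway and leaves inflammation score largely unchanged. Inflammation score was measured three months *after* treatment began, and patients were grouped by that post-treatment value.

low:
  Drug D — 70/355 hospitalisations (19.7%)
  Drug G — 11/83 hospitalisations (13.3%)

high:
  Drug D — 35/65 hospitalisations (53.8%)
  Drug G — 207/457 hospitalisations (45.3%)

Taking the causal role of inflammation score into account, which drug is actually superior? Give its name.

Because the drug influences inflammation score, inflammation score is a post-treatment mediator, not a confounder. Stratifying on it would bias the estimate; the causal effect is the crude pooled difference.
Pooled: Drug D 25.0% vs Drug G 40.4%; Drug D is lower overall.

Drug D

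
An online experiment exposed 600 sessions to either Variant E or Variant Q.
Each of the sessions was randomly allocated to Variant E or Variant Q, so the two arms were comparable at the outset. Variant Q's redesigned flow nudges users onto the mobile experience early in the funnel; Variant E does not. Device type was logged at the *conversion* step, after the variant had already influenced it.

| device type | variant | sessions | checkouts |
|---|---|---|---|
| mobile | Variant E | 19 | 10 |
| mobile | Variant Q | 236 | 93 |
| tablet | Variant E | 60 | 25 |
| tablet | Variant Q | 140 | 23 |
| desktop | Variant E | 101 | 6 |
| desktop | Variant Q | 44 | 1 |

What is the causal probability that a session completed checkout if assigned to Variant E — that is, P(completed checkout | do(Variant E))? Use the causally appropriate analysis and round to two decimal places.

0.23

The device type-specific comparison favours Variant E throughout, but the pooled figures favour Variant Q. The question is whether to condition on device type.
The distribution of device type is itself part of what the variant does — it is an intermediate outcome. Holding it fixed would remove that part of the effect; the total effect is the pooled difference.
So P(outcome | do(Variant E)) is just the pooled rate for Variant E: 41/180 = 0.228.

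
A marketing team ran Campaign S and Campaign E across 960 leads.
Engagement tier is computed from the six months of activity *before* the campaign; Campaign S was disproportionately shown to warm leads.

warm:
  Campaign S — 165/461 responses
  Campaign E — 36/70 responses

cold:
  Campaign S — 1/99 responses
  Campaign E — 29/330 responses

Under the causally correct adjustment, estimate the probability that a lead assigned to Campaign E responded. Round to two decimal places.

0.32

Engagement tier satisfies the back-door criterion: it is not a descendant of the campaign, and it blocks the spurious path from campaign to outcome. Adjusting for it (i.e., using the within-engagement tier rates) gives the causal effect.
Standardising Campaign E to the population engagement tier mix: 0.553·36/70 + 0.447·29/330 = 0.324.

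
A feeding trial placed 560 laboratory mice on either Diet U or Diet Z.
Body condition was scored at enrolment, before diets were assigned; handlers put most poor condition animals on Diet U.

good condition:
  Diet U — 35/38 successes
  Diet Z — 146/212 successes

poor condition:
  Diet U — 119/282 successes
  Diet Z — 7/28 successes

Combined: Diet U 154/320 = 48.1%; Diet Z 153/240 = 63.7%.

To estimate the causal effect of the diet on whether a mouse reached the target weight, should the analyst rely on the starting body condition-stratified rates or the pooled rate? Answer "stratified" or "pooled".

stratified

Starting body condition differs across diets for reasons unrelated to any effect of the diet itself, and it separately predicts the outcome — a classic confounder. We must compare within starting body condition levels.
Within each level — good condition: 92.1% vs 68.9%; poor condition: 42.2% vs 25.0% — Diet U is higher every time.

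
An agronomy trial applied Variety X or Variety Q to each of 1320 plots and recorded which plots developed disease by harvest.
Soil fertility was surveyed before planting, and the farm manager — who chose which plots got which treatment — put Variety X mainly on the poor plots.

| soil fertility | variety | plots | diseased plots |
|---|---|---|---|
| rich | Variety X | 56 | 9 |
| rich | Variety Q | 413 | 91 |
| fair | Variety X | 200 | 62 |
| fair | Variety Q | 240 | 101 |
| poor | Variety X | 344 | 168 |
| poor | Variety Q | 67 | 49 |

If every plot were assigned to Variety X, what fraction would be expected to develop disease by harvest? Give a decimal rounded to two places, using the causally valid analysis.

Soil fertility differs across varietys for reasons unrelated to any effect of the variety itself, and it separately predicts the outcome — a classic confounder. We must compare within soil fertility levels.
Standardising Variety X to the population soil fertility mix: 0.355·9/56 + 0.333·62/200 + 0.311·168/344 = 0.312.

0.31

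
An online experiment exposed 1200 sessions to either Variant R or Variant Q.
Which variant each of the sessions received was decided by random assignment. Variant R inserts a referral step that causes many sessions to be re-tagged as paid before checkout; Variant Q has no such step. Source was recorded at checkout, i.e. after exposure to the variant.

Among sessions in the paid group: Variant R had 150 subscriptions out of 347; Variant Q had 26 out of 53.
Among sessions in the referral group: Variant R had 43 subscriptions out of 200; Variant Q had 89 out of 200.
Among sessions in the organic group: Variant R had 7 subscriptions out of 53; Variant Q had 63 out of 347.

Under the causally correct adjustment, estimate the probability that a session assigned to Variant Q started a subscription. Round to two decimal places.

The stratified and pooled comparisons disagree (Variant Q wins within each traffic source; Variant R wins overall), so the answer turns on the causal role of traffic source.
Traffic source lies on the pathway variant → traffic source → outcome, so adjusting for it blocks the indirect effect. For the total causal effect of variant, use the unadjusted pooled rates.
So P(outcome | do(Variant Q)) is just the pooled rate for Variant Q: 178/600 = 0.297.

0.30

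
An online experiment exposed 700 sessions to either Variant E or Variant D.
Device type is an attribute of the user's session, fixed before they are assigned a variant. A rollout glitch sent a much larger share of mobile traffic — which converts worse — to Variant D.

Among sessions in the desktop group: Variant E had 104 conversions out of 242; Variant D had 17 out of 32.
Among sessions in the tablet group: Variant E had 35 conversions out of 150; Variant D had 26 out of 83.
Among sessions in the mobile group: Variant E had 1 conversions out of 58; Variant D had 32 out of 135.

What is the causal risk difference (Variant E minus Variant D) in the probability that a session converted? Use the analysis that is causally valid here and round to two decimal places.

-0.13

The stratified and pooled comparisons disagree (Variant D wins within each device type; Variant E wins overall), so the answer turns on the causal role of device type.
Device type differs across variants for reasons unrelated to any effect of the variant itself, and it separately predicts the outcome — a classic confounder. We must compare within device type levels.
Adjusting over the population distribution of device type: 0.391·(0.430−0.531) + 0.333·(0.233−0.313) + 0.276·(0.017−0.237) = -0.127.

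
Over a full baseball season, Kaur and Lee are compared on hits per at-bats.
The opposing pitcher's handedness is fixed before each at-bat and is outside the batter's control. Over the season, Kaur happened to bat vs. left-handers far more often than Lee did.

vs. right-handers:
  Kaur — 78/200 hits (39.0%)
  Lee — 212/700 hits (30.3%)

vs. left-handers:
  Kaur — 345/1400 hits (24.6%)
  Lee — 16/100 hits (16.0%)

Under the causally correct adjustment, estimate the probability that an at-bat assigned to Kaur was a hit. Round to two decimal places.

0.30

Pitcher handedness satisfies the back-door criterion: it is not a descendant of the player, and it blocks the spurious path from player to outcome. Adjusting for it (i.e., using the within-pitcher handedness rates) gives the causal effect.
Standardising Kaur to the population pitcher handedness mix: 0.375·78/200 + 0.625·345/1400 = 0.300.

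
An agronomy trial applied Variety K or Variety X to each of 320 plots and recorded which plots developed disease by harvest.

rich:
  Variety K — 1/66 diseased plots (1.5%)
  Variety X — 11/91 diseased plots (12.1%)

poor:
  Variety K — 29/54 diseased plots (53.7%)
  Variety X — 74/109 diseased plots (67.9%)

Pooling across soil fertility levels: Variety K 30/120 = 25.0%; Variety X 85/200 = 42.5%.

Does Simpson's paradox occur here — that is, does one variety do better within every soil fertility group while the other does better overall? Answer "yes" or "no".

no

Within each soil fertility level (rich 1.5% vs 12.1%; poor 53.7% vs 67.9%), Variety K has the lower rate every time. Pooled: 25.0% vs 42.5% — Variety K has the lower rate overall. They agree.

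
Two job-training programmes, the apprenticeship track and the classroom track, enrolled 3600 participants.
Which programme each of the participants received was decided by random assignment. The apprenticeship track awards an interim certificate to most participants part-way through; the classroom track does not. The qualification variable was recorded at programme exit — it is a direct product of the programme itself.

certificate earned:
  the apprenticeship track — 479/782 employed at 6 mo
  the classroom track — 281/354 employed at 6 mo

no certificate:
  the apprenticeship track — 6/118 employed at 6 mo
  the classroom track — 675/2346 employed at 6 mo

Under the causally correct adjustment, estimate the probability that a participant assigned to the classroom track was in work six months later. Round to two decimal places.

Qualification attained during the programme lies on the pathway programme → qualification attained during the programme → outcome, so adjusting for it blocks the indirect effect. For the total causal effect of programme, use the unadjusted pooled rates.
So P(outcome | do(the classroom track)) is just the pooled rate for the classroom track: 956/2700 = 0.354.

0.35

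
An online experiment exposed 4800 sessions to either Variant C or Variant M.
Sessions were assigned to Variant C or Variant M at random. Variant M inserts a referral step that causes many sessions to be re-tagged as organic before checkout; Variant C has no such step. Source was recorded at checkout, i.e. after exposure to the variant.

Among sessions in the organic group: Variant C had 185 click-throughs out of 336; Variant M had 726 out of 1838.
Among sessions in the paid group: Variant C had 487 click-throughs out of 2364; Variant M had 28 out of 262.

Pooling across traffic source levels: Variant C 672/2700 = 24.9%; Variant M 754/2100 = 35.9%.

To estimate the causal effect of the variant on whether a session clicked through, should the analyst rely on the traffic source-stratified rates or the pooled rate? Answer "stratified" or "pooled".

Within every traffic source level Variant C has the higher rate, yet pooled Variant M does — Simpson's reversal.
Traffic source lies on the pathway variant → traffic source → outcome, so adjusting for it blocks the indirect effect. For the total causal effect of variant, use the unadjusted pooled rates.
Pooled: Variant C 24.9% vs Variant M 35.9%; Variant M is higher overall.

pooled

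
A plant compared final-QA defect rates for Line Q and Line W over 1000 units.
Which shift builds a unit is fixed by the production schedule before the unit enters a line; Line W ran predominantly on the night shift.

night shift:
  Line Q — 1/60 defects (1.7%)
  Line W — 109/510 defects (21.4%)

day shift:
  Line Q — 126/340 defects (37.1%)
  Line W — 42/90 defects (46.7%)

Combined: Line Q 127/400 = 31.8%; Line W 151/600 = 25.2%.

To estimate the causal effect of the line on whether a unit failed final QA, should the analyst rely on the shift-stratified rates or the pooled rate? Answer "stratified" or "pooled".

Nothing the line does changes shift; the imbalance is an allocation artefact. With shift also predicting the outcome, the pooled figure is confounded, and the within-stratum comparison is the causal one.
Within each level — night shift: 1.7% vs 21.4%; day shift: 37.1% vs 46.7% — Line Q is lower every time.

stratified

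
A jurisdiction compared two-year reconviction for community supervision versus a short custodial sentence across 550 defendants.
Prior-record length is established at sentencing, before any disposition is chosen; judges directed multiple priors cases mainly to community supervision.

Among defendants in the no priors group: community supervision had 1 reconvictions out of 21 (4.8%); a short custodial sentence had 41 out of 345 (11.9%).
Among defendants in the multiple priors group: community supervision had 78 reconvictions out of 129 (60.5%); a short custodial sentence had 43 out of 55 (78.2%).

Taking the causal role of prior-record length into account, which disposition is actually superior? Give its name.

The prior-record length-specific comparison favours community supervision throughout, but the pooled figures favour a short custodial sentence. The question is whether to condition on prior-record length.
Prior-record length is set before the disposition has any effect — it is not caused by the disposition — and it independently drives the outcome. That makes it a confounder, so the causal comparison is within prior-record length levels.
Within each level — no priors: 4.8% vs 11.9%; multiple priors: 60.5% vs 78.2% — community supervision is lower every time.

community supervision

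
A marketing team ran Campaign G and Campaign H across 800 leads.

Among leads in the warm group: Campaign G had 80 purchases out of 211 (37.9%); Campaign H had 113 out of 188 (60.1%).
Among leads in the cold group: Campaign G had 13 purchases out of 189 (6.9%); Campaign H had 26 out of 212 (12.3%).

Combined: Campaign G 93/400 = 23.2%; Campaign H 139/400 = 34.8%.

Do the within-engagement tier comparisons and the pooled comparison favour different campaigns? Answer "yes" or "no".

no

Within each engagement tier level (warm 37.9% vs 60.1%; cold 6.9% vs 12.3%), Campaign H has the higher rate every time. Pooled: 23.2% vs 34.8% — Campaign H has the higher rate overall. They agree.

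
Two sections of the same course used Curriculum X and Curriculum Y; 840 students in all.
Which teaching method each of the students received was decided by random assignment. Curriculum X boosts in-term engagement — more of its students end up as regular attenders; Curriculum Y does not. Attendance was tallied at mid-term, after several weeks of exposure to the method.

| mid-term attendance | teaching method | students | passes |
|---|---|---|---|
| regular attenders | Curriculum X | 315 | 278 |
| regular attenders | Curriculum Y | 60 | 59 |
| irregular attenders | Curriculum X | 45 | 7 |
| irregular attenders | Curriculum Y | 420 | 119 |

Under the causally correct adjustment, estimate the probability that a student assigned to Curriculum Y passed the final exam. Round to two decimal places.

0.37

The mid-term attendance-specific comparison favours Curriculum Y throughout, but the pooled figures favour Curriculum X. The question is whether to condition on mid-term attendance.
Mid-term attendance here is a post-treatment variable shaped by the teaching method; conditioning on it would introduce bias rather than remove it. The overall comparison is the causal one.
So P(outcome | do(Curriculum Y)) is just the pooled rate for Curriculum Y: 178/480 = 0.371.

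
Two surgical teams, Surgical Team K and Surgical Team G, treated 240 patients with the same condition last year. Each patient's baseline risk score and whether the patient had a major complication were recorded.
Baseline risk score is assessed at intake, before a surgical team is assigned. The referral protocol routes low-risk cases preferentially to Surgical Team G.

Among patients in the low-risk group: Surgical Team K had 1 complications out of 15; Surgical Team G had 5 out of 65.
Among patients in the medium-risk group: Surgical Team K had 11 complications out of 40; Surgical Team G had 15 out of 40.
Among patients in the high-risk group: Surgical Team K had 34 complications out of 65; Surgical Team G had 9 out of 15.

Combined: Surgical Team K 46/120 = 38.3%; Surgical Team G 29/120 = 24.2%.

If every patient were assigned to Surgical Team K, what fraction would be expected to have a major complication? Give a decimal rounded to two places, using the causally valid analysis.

0.29

The baseline risk score-specific comparison favours Surgical Team K throughout, but the pooled figures favour Surgical Team G. The question is whether to condition on baseline risk score.
Baseline risk score differs across surgical teams for reasons unrelated to any effect of the surgical team itself, and it separately predicts the outcome — a classic confounder. We must compare within baseline risk score levels.
Standardising Surgical Team K to the population baseline risk score mix: 0.333·1/15 + 0.333·11/40 + 0.333·34/65 = 0.288.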